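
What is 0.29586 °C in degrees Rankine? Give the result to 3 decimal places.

°R = (°C + 273.15) × 9/5.
Applying the formula gives 492.203 °R.

492.203 degrees Rankine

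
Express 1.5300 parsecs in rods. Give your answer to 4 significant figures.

9.387e+15 rod

1 parsec = 6.13552e+15 rod.
1.5300 × 6.13552e+15 ≈ 9.387e+15 rod.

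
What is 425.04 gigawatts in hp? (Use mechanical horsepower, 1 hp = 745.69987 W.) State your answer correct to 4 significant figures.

1 gigawatt = 1.34102e+6 hp.
425.04 × 1.34102e+6 ≈ 5.700e+8 hp.

5.700e+8 horsepower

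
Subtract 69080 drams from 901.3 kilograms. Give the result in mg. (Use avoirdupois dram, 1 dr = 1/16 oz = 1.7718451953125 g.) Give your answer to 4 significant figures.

901.3 kg = 9.01300e+8 mg and 69080 dr = 1.22399e+8 mg.
9.01300e+8 − 1.22399e+8 ≈ 7.789e+8 mg.

7.789e+8 milligrams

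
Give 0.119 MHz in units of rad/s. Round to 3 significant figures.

748000 rad/s

1 MHz = 6.28319e+6 rad/s.
Thus 0.119 × 6.28319e+6 ≈ 748000 rad/s.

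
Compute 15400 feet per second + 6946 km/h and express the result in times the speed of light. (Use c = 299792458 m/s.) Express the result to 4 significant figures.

15400 ft/s = 1.56572e-5 c and 6946 km/h = 6.43593e-6 c.
1.56572e-5 + 6.43593e-6 ≈ 2.209e-5 c.

2.209e-5 c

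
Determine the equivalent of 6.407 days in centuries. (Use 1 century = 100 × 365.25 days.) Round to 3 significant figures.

1 d = 2.73785e-5 century.
Then 6.407 × 2.73785e-5 ≈ 0.000175 century.

0.000175 century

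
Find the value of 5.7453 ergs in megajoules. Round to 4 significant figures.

5.745e-13 MJ

1 erg = 1.00000e-13 MJ.
So 5.7453 × 1.00000e-13 ≈ 5.745e-13 MJ.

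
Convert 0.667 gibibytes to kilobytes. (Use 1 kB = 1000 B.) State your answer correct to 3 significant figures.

1 gibibyte = 1.07374 × 10^6 kilobytes.
0.667 × 1.07374 × 10^6 ≈ 716000 kB.

716000 kilobytes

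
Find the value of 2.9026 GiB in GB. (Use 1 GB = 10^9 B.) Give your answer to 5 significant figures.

1 gibibyte = 1.07374 GB.
So 2.9026 × 1.07374 ≈ 3.1166 GB.

3.1166 gigabytes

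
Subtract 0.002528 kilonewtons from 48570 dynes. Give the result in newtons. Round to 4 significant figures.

48570 dyn = 0.485700 N and 0.002528 kN = 2.52800 N.
0.485700 − 2.52800 ≈ -2.042 N.

-2.042 newtons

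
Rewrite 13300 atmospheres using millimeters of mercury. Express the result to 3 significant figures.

1.01 × 10^7 millimeters of mercury

1 atm = 760.000 millimeters of mercury.
So 13300 × 760.000 ≈ 1.01 × 10^7 mmHg.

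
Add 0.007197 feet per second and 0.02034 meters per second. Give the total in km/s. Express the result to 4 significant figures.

2.253e-5 km/s

0.007197 ft/s = 2.19365e-6 km/s and 0.02034 m/s = 2.03400e-5 km/s.
2.19365e-6 + 2.03400e-5 ≈ 2.253e-5 km/s.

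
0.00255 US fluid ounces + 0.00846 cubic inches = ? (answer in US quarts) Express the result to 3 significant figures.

0.000226 US qt

0.00255 US fl oz = 7.96875 × 10^-5 US qt and 0.00846 in³ = 0.000146494 US qt.
7.96875 × 10^-5 + 0.000146494 ≈ 0.000226 US qt.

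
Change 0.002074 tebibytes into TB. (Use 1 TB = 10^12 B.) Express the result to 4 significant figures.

0.002280 TB

1 tebibyte = 1.09951 TB.
0.002074 × 1.09951 ≈ 0.002280 TB.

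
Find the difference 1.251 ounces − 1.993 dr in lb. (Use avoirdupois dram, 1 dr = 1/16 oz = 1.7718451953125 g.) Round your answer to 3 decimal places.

0.070 pounds

1.251 oz = 0.0781875 lb and 1.993 dr = 0.00778516 lb.
0.0781875 − 0.00778516 ≈ 0.070 lb.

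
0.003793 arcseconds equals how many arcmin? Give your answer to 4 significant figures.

1 arcsecond = 0.0166667 arcmin.
0.003793 × 0.0166667 ≈ 6.322e-5 arcmin.

6.322e-5 arcmin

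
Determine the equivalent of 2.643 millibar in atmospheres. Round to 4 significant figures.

0.002608 atmospheres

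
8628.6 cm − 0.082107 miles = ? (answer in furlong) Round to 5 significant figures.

8628.6 cm = 0.428925 furlong and 0.082107 mi = 0.656856 furlong.
0.428925 − 0.656856 ≈ -0.22793 furlong.

-0.22793 furlong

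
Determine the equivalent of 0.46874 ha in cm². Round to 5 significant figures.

4.6874 × 10^7 square centimeters

1 hectare = 1.00000 × 10^8 cm².
Thus 0.46874 × 1.00000 × 10^8 ≈ 4.6874 × 10^7 cm².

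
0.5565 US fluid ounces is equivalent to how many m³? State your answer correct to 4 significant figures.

1 US fluid ounce = 2.95735 × 10^-5 cubic meters.
So 0.5565 × 2.95735 × 10^-5 ≈ 1.646 × 10^-5 m³.

1.646 × 10^-5 cubic meters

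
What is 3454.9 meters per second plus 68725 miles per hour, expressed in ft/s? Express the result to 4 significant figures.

112100 ft/s

3454.9 m/s = 11335.0 ft/s and 68725 mph = 100797 ft/s.
11335.0 + 100797 ≈ 112100 ft/s.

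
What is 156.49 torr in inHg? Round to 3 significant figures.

1 torr = 0.0393701 inHg.
Thus 156.49 × 0.0393701 ≈ 6.16 inHg.

6.16 inHg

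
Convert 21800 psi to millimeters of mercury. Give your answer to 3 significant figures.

1 pound per square inch = 51.7149 millimeters of mercury.
Thus 21800 × 51.7149 ≈ 1.13e+6 mmHg.

1.13e+6 millimeters of mercury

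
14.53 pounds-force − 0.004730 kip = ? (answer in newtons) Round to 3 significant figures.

43.6 newtons

14.53 lbf = 64.6327 N and 0.004730 kip = 21.0401 N.
64.6327 − 21.0401 ≈ 43.6 N.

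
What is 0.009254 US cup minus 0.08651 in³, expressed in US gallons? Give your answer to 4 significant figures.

0.0002039 US gal

0.009254 US cup = 0.000578375 US gal and 0.08651 in³ = 0.000374502 US gal.
0.000578375 − 0.000374502 ≈ 0.0002039 US gal.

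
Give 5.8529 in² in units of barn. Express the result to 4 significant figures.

3.776 × 10^25 barns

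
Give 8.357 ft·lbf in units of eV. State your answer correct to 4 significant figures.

1 ft·lbf = 8.46235e+18 eV.
8.357 × 8.46235e+18 ≈ 7.072e+19 eV.

7.072e+19 electronvolts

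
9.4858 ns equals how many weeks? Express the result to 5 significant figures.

1.5684 × 10^-14 wk

1 nanosecond = 1.65344 × 10^-15 weeks.
Then 9.4858 × 1.65344 × 10^-15 ≈ 1.5684 × 10^-14 wk.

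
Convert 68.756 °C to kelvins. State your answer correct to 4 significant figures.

K = °C + 273.15.
Applying the formula gives 341.9 K.

341.9 K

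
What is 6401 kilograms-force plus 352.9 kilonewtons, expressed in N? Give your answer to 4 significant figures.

415700 newtons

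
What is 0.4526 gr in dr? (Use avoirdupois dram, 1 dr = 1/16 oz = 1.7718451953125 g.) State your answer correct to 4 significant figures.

1 grain = 0.0365714 dr.
So 0.4526 × 0.0365714 ≈ 0.01655 dr.

0.01655 dr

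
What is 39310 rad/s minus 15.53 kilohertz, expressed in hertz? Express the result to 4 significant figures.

-9274 Hz

39310 rad/s = 6256.38 Hz and 15.53 kHz = 15530.0 Hz.
6256.38 − 15530.0 ≈ -9274 Hz.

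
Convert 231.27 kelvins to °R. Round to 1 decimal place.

416.3 degrees Rankine

°R = K × 9/5.
Applying the formula gives 416.3 °R.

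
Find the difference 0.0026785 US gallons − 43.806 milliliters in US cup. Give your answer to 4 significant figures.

0.0026785 US gal = 0.0428560 US cup and 43.806 mL = 0.185157 US cup.
0.0428560 − 0.185157 ≈ -0.1423 US cup.

-0.1423 US cup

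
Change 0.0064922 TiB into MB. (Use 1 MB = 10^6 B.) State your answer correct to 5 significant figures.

1 TiB = 1.09951e+6 megabytes.
Thus 0.0064922 × 1.09951e+6 ≈ 7138.2 MB.

7138.2 MB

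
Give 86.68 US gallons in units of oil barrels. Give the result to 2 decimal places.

1 US gallon = 0.0238095 bbl.
So 86.68 × 0.0238095 ≈ 2.06 bbl.

2.06 bbl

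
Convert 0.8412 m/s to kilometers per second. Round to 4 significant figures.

0.0008412 km/s

1 meter per second = 0.00100000 km/s.
0.8412 × 0.00100000 ≈ 0.0008412 km/s.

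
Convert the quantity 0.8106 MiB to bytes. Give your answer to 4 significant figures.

850000 B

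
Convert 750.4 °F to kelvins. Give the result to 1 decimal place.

672.3 kelvins

K = (°F + 459.67) × 5/9.
Applying the formula gives 672.3 K.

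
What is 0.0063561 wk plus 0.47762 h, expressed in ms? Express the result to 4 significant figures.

0.0063561 wk = 3.84417e+6 ms and 0.47762 h = 1.71943e+6 ms.
3.84417e+6 + 1.71943e+6 ≈ 5.564e+6 ms.

5.564e+6 ms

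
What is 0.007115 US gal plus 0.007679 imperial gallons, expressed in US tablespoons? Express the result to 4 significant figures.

0.007115 US gal = 1.82144 US tbsp and 0.007679 imp gal = 2.36086 US tbsp.
1.82144 + 2.36086 ≈ 4.182 US tbsp.

4.182 US tablespoons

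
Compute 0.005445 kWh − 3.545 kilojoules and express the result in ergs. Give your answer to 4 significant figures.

1.606 × 10^11 erg

0.005445 kWh = 1.96020 × 10^11 erg and 3.545 kJ = 3.54500 × 10^10 erg.
1.96020 × 10^11 − 3.54500 × 10^10 ≈ 1.606 × 10^11 erg.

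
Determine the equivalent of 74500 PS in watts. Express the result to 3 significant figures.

5.48e+7 W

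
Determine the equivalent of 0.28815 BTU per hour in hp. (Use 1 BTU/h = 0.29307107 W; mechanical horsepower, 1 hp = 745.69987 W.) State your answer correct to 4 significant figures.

0.0001132 hp

1 BTU per hour = 0.000393015 hp.
Thus 0.28815 × 0.000393015 ≈ 0.0001132 hp.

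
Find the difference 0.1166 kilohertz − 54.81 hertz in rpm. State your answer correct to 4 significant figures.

0.1166 kHz = 6996.00 rpm and 54.81 Hz = 3288.60 rpm.
6996.00 − 3288.60 ≈ 3707 rpm.

3707 rpm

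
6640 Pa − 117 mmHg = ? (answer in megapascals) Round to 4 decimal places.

-0.0090 MPa

6640 Pa = 0.00664000 MPa and 117 mmHg = 0.0155987 MPa.
0.00664000 − 0.0155987 ≈ -0.0090 MPa.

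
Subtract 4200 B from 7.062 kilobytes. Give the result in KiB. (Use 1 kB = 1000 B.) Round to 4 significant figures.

2.795 kibibytes

7.062 kB = 6.89648 KiB and 4200 B = 4.10156 KiB.
6.89648 − 4.10156 ≈ 2.795 KiB.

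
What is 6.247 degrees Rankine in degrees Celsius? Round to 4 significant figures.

°R = (°C + 273.15) × 9/5.
Applying the formula gives -269.7 °C.

-269.7 °C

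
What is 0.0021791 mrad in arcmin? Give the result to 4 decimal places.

1 mrad = 3.43775 arcmin.
So 0.0021791 × 3.43775 ≈ 0.0075 arcmin.

0.0075 arcmin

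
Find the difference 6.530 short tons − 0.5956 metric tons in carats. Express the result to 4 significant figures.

6.530 short ton = 2.96196e+7 ct and 0.5956 t = 2.97800e+6 ct.
2.96196e+7 − 2.97800e+6 ≈ 2.664e+7 ct.

2.664e+7 carats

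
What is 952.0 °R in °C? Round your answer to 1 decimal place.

255.7 °C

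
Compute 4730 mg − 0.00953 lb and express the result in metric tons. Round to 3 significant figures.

4730 mg = 4.73000e-6 t and 0.00953 lb = 4.32274e-6 t.
4.73000e-6 − 4.32274e-6 ≈ 4.07e-7 t.

4.07e-7 t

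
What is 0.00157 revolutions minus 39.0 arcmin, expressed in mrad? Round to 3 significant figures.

0.00157 rev = 9.86460 mrad and 39.0 arcmin = 11.3446 mrad.
9.86460 − 11.3446 ≈ -1.48 mrad.

-1.48 mrad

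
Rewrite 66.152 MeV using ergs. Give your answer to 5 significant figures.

0.00010599 erg

1 megaelectronvolt = 1.60218 × 10^-6 erg.
66.152 × 1.60218 × 10^-6 ≈ 0.00010599 erg.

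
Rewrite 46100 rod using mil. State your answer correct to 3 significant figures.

1 rod = 198000 mil.
46100 × 198000 ≈ 9.13e+9 mil.

9.13e+9 mils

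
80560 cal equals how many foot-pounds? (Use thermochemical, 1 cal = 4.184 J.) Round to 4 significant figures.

248600 ft·lbf

1 cal = 3.08596 foot-pounds.
Then 80560 × 3.08596 ≈ 248600 ft·lbf.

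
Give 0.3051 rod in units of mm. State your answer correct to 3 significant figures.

1 rod = 5029.20 mm.
0.3051 × 5029.20 ≈ 1530 mm.

1530 millimeters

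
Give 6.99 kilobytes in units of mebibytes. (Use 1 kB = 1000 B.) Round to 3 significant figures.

1 kB = 0.000953674 mebibytes.
Thus 6.99 × 0.000953674 ≈ 0.00667 MiB.

0.00667 MiB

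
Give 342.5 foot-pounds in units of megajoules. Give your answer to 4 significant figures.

0.0004644 megajoules

1 ft·lbf = 1.35582e-6 megajoules.
So 342.5 × 1.35582e-6 ≈ 0.0004644 MJ.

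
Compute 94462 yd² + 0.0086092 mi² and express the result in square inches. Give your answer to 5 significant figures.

94462 yd² = 1.22423e+8 in² and 0.0086092 mi² = 3.45615e+7 in².
1.22423e+8 + 3.45615e+7 ≈ 1.5698e+8 in².

1.5698e+8 square inches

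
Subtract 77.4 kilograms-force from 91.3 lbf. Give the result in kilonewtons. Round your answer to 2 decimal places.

-0.35 kN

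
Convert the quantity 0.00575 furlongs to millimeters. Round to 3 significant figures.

1 furlong = 201168 millimeters.
0.00575 × 201168 ≈ 1160 mm.

1160 millimeters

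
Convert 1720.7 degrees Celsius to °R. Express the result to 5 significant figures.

°R = (°C + 273.15) × 9/5.
Applying the formula gives 3588.9 °R.

3588.9 degrees Rankine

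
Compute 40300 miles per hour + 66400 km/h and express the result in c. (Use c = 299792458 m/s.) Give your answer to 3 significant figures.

0.000122 c

40300 mph = 6.00939 × 10^-5 c and 66400 km/h = 6.15240 × 10^-5 c.
6.00939 × 10^-5 + 6.15240 × 10^-5 ≈ 0.000122 c.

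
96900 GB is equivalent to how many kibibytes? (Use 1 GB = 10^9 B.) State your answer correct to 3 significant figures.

1 GB = 976562.5 kibibytes.
Thus 96900 × 976562.5 ≈ 9.46 × 10^10 KiB.

9.46 × 10^10 KiB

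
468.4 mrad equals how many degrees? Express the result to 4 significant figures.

1 milliradian = 0.0572958 degrees.
Then 468.4 × 0.0572958 ≈ 26.84 °.

26.84 °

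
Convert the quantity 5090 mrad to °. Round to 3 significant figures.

292 degrees

1 milliradian = 0.0572958 degrees.
Then 5090 × 0.0572958 ≈ 292 °.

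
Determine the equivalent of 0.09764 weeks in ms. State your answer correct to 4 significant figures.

5.905e+7 milliseconds

1 wk = 6.04800e+8 ms.
Thus 0.09764 × 6.04800e+8 ≈ 5.905e+7 ms.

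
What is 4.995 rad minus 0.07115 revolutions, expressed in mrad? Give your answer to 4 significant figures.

4.995 rad = 4995.00 mrad and 0.07115 rev = 447.049 mrad.
4995.00 − 447.049 ≈ 4548 mrad.

4548 milliradians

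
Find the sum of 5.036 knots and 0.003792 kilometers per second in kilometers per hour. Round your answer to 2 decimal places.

22.98 km/h

5.036 kn = 9.32667 km/h and 0.003792 km/s = 13.6512 km/h.
9.32667 + 13.6512 ≈ 22.98 km/h.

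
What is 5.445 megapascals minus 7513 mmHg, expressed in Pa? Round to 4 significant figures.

4.443e+6 Pa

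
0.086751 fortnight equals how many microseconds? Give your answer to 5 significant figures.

1 fortnight = 1.20960 × 10^12 μs.
0.086751 × 1.20960 × 10^12 ≈ 1.0493 × 10^11 μs.

1.0493 × 10^11 microseconds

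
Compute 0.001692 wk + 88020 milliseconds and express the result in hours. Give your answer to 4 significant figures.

0.3087 h

0.001692 wk = 0.284256 h and 88020 ms = 0.0244500 h.
0.284256 + 0.0244500 ≈ 0.3087 h.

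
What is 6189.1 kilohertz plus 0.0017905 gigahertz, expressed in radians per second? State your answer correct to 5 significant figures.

5.0137 × 10^7 rad/s

6189.1 kHz = 3.88873 × 10^7 rad/s and 0.0017905 GHz = 1.12500 × 10^7 rad/s.
3.88873 × 10^7 + 1.12500 × 10^7 ≈ 5.0137 × 10^7 rad/s.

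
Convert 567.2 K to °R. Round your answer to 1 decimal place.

°R = K × 9/5.
Applying the formula gives 1021.0 °R.

1021.0 °R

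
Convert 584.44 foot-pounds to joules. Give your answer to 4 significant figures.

792.4 J

1 ft·lbf = 1.35582 J.
Then 584.44 × 1.35582 ≈ 792.4 J.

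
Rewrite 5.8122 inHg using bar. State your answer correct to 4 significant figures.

1 inch of mercury = 0.0338639 bar.
Thus 5.8122 × 0.0338639 ≈ 0.1968 bar.

0.1968 bar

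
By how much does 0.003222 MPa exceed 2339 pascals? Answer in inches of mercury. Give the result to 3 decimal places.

0.261 inHg

0.003222 MPa = 0.951456 inHg and 2339 Pa = 0.690706 inHg.
0.951456 − 0.690706 ≈ 0.261 inHg.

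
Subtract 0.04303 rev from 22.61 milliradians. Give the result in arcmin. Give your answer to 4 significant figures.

-851.7 arcminutes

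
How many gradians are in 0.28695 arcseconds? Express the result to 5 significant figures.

1 arcsec = 0.000308642 grad.
Thus 0.28695 × 0.000308642 ≈ 8.8565e-5 grad.

8.8565e-5 gradians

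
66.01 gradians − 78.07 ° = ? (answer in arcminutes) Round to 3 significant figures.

66.01 grad = 3564.54 arcmin and 78.07 ° = 4684.20 arcmin.
3564.54 − 4684.20 ≈ -1120 arcmin.

-1120 arcmin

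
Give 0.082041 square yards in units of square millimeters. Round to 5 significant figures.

1 yd² = 836127 square millimeters.
Thus 0.082041 × 836127 ≈ 68597 mm².

68597 mm²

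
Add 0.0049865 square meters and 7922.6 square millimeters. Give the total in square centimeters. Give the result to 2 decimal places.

129.09 square centimeters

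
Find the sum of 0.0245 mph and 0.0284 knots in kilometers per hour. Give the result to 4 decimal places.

0.0920 km/h

0.0245 mph = 0.0394289 km/h and 0.0284 kn = 0.0525968 km/h.
0.0394289 + 0.0525968 ≈ 0.0920 km/h.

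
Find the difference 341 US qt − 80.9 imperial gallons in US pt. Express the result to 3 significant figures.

341 US qt = 682.000 US pt and 80.9 imp gal = 777.255 US pt.
682.000 − 777.255 ≈ -95.3 US pt.

-95.3 US pt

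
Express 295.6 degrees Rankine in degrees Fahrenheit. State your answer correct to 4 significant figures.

°R = °F + 459.67.
Applying the formula gives -164.1 °F.

-164.1 °F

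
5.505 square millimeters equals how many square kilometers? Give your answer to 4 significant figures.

5.505e-12 square kilometers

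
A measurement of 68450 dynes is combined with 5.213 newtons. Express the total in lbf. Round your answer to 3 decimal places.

1.326 lbf

68450 dyn = 0.153882 lbf and 5.213 N = 1.17193 lbf.
0.153882 + 1.17193 ≈ 1.326 lbf.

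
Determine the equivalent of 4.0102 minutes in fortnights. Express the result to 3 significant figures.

0.000199 fortnight

1 min = 4.96032 × 10^-5 fortnight.
Thus 4.0102 × 4.96032 × 10^-5 ≈ 0.000199 fortnight.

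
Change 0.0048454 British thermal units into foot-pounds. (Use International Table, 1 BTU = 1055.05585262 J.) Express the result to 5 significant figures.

3.7705 foot-pounds

1 British thermal unit = 778.169 ft·lbf.
0.0048454 × 778.169 ≈ 3.7705 ft·lbf.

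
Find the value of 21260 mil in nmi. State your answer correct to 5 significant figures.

1 mil = 1.37149 × 10^-8 nmi.
So 21260 × 1.37149 × 10^-8 ≈ 0.00029158 nmi.

0.00029158 nmi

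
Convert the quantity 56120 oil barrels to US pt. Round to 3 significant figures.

1 bbl = 336.000 US pt.
Then 56120 × 336.000 ≈ 1.89 × 10^7 US pt.

1.89 × 10^7 US pt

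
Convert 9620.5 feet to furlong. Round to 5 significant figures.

14.577 furlong

1 foot = 0.00151515 furlong.
Thus 9620.5 × 0.00151515 ≈ 14.577 furlong.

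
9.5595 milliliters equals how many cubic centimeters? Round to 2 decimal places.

9.56 cm³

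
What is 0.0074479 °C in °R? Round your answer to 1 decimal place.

491.7 °R

°R = (°C + 273.15) × 9/5.
Applying the formula gives 491.7 °R.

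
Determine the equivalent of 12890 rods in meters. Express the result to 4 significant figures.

1 rod = 5.02920 m.
Thus 12890 × 5.02920 ≈ 64830 m.

64830 meters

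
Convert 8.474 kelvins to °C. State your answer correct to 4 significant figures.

-264.7 °C

K = °C + 273.15.
Applying the formula gives -264.7 °C.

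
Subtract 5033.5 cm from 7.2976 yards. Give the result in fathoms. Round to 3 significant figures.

-23.9 fathom

7.2976 yd = 3.64880 fathom and 5033.5 cm = 27.5235 fathom.
3.64880 − 27.5235 ≈ -23.9 fathom.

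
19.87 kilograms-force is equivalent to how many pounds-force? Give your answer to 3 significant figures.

43.8 lbf

1 kilogram-force = 2.20462 lbf.
Then 19.87 × 2.20462 ≈ 43.8 lbf.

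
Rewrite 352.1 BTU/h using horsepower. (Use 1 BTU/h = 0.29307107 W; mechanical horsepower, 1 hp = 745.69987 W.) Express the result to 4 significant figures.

1 BTU per hour = 0.000393015 horsepower.
So 352.1 × 0.000393015 ≈ 0.1384 hp.

0.1384 hp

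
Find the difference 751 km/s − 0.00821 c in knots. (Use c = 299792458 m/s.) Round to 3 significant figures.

-3.32 × 10^6 knots

751 km/s = 1.45983 × 10^6 kn and 0.00821 c = 4.78438 × 10^6 kn.
1.45983 × 10^6 − 4.78438 × 10^6 ≈ -3.32 × 10^6 kn.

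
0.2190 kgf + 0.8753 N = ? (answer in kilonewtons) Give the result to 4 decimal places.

0.2190 kgf = 0.00214766 kN and 0.8753 N = 0.000875300 kN.
0.00214766 + 0.000875300 ≈ 0.0030 kN.

0.0030 kN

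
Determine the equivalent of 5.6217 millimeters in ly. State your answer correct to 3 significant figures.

5.94e-19 ly

1 millimeter = 1.05700e-19 light-years.
So 5.6217 × 1.05700e-19 ≈ 5.94e-19 ly.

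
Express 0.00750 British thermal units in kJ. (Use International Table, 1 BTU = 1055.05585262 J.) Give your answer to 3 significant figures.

0.00791 kJ

1 BTU = 1.05506 kJ.
0.00750 × 1.05506 ≈ 0.00791 kJ.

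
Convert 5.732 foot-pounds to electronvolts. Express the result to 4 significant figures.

1 foot-pound = 8.46235e+18 electronvolts.
5.732 × 8.46235e+18 ≈ 4.851e+19 eV.

4.851e+19 eV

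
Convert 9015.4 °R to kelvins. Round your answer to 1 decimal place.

5008.6 K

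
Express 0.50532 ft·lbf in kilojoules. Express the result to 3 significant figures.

1 ft·lbf = 0.00135582 kJ.
0.50532 × 0.00135582 ≈ 0.000685 kJ.

0.000685 kJ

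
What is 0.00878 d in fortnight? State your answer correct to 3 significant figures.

1 day = 0.0714286 fortnight.
Then 0.00878 × 0.0714286 ≈ 0.000627 fortnight.

0.000627 fortnights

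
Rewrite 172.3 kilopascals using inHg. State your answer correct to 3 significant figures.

1 kilopascal = 0.295300 inHg.
So 172.3 × 0.295300 ≈ 50.9 inHg.

50.9 inches of mercury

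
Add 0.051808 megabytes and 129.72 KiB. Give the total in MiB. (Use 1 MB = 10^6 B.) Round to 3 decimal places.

0.176 MiB

0.051808 MB = 0.0494080 MiB and 129.72 KiB = 0.126680 MiB.
0.0494080 + 0.126680 ≈ 0.176 MiB.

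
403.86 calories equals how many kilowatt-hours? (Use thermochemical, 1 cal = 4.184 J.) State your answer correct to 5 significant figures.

1 cal = 1.1622222 × 10^-6 kWh.
Then 403.86 × 1.1622222 × 10^-6 ≈ 0.00046938 kWh.

0.00046938 kilowatt-hours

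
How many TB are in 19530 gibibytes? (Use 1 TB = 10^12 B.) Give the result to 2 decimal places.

20.97 TB

1 gibibyte = 0.00107374 TB.
Then 19530 × 0.00107374 ≈ 20.97 TB.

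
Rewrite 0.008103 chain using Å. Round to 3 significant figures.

1.63e+9 Å

1 chain = 2.01168e+11 Å.
Then 0.008103 × 2.01168e+11 ≈ 1.63e+9 Å.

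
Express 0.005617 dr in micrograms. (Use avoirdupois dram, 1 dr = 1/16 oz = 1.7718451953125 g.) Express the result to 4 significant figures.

1 dram = 1.77185e+6 μg.
Then 0.005617 × 1.77185e+6 ≈ 9952 μg.

9952 micrograms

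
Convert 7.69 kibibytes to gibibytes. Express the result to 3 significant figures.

1 kibibyte = 9.53674e-7 GiB.
Thus 7.69 × 9.53674e-7 ≈ 7.33e-6 GiB.

7.33e-6 GiB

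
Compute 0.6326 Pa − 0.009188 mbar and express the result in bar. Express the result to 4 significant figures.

0.6326 Pa = 6.32600e-6 bar and 0.009188 mbar = 9.18800e-6 bar.
6.32600e-6 − 9.18800e-6 ≈ -2.862e-6 bar.

-2.862e-6 bar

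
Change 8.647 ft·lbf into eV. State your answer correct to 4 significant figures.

1 foot-pound = 8.46235e+18 electronvolts.
So 8.647 × 8.46235e+18 ≈ 7.317e+19 eV.

7.317e+19 eV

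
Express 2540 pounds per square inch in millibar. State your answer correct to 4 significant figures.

1 psi = 68.9476 millibar.
So 2540 × 68.9476 ≈ 175100 mbar.

175100 mbar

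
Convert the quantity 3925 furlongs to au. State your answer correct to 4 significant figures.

5.278 × 10^-6 astronomical units

1 furlong = 1.34473 × 10^-9 astronomical units.
Thus 3925 × 1.34473 × 10^-9 ≈ 5.278 × 10^-6 au.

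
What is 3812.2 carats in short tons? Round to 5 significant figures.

0.00084045 short tons

1 carat = 2.20462e-7 short tons.
3812.2 × 2.20462e-7 ≈ 0.00084045 short ton.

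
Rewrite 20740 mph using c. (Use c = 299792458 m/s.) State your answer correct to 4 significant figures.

1 mph = 1.49116e-9 times the speed of light.
So 20740 × 1.49116e-9 ≈ 3.093e-5 c.

3.093e-5 c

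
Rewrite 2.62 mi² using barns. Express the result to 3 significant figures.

6.79 × 10^34 barn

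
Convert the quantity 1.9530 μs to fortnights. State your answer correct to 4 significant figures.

1 μs = 8.26720 × 10^-13 fortnight.
Thus 1.9530 × 8.26720 × 10^-13 ≈ 1.615 × 10^-12 fortnight.

1.615 × 10^-12 fortnights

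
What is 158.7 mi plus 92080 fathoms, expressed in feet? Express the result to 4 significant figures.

1.390 × 10^6 ft

158.7 mi = 837936 ft and 92080 fathom = 552480 ft.
837936 + 552480 ≈ 1.390 × 10^6 ft.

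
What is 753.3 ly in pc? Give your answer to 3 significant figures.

231 pc

1 ly = 0.306601 pc.
Thus 753.3 × 0.306601 ≈ 231 pc.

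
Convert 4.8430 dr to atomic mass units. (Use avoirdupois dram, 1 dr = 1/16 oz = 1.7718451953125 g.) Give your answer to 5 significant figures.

1 dr = 1.06703 × 10^24 atomic mass units.
Thus 4.8430 × 1.06703 × 10^24 ≈ 5.1676 × 10^24 u.

5.1676 × 10^24 u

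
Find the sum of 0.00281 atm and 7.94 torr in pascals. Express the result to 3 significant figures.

0.00281 atm = 284.723 Pa and 7.94 torr = 1058.58 Pa.
284.723 + 1058.58 ≈ 1340 Pa.

1340 Pa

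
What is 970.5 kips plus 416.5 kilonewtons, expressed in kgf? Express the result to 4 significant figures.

482700 kgf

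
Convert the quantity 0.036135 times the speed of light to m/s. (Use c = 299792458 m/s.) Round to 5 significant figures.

1 speed of light = 2.99792 × 10^8 meters per second.
0.036135 × 2.99792 × 10^8 ≈ 1.0833 × 10^7 m/s.

1.0833 × 10^7 m/s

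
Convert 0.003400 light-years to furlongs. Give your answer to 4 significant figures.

1.599e+11 furlong

1 ly = 4.70290e+13 furlong.
0.003400 × 4.70290e+13 ≈ 1.599e+11 furlong.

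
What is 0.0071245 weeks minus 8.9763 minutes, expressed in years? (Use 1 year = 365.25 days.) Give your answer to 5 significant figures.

0.0071245 wk = 0.000136541 yr and 8.9763 min = 1.70665 × 10^-5 yr.
0.000136541 − 1.70665 × 10^-5 ≈ 0.00011947 yr.

0.00011947 yr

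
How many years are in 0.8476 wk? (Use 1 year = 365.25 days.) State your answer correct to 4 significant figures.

0.01624 yr

1 week = 0.0191650 years.
0.8476 × 0.0191650 ≈ 0.01624 yr.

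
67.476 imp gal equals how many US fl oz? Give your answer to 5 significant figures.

1 imperial gallon = 153.722 US fl oz.
So 67.476 × 153.722 ≈ 10373 US fl oz.

10373 US fl oz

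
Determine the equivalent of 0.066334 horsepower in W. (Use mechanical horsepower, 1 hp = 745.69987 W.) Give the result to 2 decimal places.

49.47 W

1 hp = 745.700 watts.
So 0.066334 × 745.700 ≈ 49.47 W.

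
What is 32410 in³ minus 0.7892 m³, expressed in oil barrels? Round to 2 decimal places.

32410 in³ = 3.34055 bbl and 0.7892 m³ = 4.96392 bbl.
3.34055 − 4.96392 ≈ -1.62 bbl.

-1.62 oil barrels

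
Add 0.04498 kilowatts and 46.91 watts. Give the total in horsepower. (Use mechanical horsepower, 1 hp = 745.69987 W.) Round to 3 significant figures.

0.04498 kW = 0.0603192 hp and 46.91 W = 0.0629073 hp.
0.0603192 + 0.0629073 ≈ 0.123 hp.

0.123 horsepower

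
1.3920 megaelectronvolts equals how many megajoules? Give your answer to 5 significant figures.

2.2302 × 10^-19 megajoules

1 megaelectronvolt = 1.60218 × 10^-19 megajoules.
Thus 1.3920 × 1.60218 × 10^-19 ≈ 2.2302 × 10^-19 MJ.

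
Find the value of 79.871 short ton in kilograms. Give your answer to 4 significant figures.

1 short ton = 907.185 kilograms.
Thus 79.871 × 907.185 ≈ 72460 kg.

72460 kg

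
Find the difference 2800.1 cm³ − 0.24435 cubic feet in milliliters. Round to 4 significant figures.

-4119 mL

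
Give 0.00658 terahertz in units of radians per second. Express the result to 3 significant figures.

4.13e+10 radians per second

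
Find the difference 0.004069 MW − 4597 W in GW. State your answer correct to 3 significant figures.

0.004069 MW = 4.06900 × 10^-6 GW and 4597 W = 4.59700 × 10^-6 GW.
4.06900 × 10^-6 − 4.59700 × 10^-6 ≈ -5.28 × 10^-7 GW.

-5.28 × 10^-7 GW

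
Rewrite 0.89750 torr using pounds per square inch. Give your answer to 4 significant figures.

0.01735 psi

1 torr = 0.0193368 pounds per square inch.
0.89750 × 0.0193368 ≈ 0.01735 psi.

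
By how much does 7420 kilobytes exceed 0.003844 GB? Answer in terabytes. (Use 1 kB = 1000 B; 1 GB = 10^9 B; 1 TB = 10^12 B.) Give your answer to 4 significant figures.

3.576e-6 terabytes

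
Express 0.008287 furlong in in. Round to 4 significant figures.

65.63 inches

1 furlong = 7920.00 inches.
So 0.008287 × 7920.00 ≈ 65.63 in.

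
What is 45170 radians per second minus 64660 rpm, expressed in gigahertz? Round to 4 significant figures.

45170 rad/s = 7.18903e-6 GHz and 64660 rpm = 1.07767e-6 GHz.
7.18903e-6 − 1.07767e-6 ≈ 6.111e-6 GHz.

6.111e-6 GHz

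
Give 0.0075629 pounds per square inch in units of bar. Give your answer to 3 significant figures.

0.000521 bar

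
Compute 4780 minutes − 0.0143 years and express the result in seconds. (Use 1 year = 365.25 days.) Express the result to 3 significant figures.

-164000 s

4780 min = 286800 s and 0.0143 yr = 451274 s.
286800 − 451274 ≈ -164000 s.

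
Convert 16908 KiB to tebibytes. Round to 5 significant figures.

1.5747e-5 tebibytes

1 kibibyte = 9.31323e-10 tebibytes.
Thus 16908 × 9.31323e-10 ≈ 1.5747e-5 TiB.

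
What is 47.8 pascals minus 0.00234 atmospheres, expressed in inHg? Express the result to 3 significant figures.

47.8 Pa = 0.0141153 inHg and 0.00234 atm = 0.0700157 inHg.
0.0141153 − 0.0700157 ≈ -0.0559 inHg.

-0.0559 inHg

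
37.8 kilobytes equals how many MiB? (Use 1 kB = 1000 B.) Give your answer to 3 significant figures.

1 kilobyte = 0.000953674 MiB.
So 37.8 × 0.000953674 ≈ 0.0360 MiB.

0.0360 mebibytes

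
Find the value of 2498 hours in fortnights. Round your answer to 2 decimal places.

1 hour = 0.00297619 fortnights.
Thus 2498 × 0.00297619 ≈ 7.43 fortnight.

7.43 fortnight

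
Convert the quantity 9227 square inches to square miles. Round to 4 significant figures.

2.298 × 10^-6 mi²

1 square inch = 2.49098 × 10^-10 mi².
Thus 9227 × 2.49098 × 10^-10 ≈ 2.298 × 10^-6 mi².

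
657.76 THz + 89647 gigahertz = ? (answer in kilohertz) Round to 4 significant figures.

657.76 THz = 6.57760 × 10^11 kHz and 89647 GHz = 8.96470 × 10^10 kHz.
6.57760 × 10^11 + 8.96470 × 10^10 ≈ 7.474 × 10^11 kHz.

7.474 × 10^11 kilohertz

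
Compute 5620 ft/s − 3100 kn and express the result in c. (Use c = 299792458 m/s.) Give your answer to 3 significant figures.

3.94 × 10^-7 c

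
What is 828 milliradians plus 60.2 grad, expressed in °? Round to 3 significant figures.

102 °

828 mrad = 47.4409 ° and 60.2 grad = 54.1800 °.
47.4409 + 54.1800 ≈ 102 °.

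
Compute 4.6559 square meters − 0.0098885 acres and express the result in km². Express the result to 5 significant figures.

4.6559 m² = 4.65590 × 10^-6 km² and 0.0098885 acre = 4.00173 × 10^-5 km².
4.65590 × 10^-6 − 4.00173 × 10^-5 ≈ -3.5361 × 10^-5 km².

-3.5361 × 10^-5 km²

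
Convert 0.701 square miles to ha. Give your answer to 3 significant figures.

182 hectares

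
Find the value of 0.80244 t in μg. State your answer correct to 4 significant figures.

8.024 × 10^11 μg

1 metric ton = 1.00000 × 10^12 micrograms.
So 0.80244 × 1.00000 × 10^12 ≈ 8.024 × 10^11 μg.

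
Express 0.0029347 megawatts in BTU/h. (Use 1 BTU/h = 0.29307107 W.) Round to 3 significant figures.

10000 BTU/h

1 MW = 3.41214 × 10^6 BTU per hour.
So 0.0029347 × 3.41214 × 10^6 ≈ 10000 BTU/h.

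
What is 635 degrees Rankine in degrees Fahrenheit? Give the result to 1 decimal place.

175.3 °F

°R = °F + 459.67.
Applying the formula gives 175.3 °F.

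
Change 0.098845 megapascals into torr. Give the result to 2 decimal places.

741.40 torr

1 megapascal = 7500.62 torr.
0.098845 × 7500.62 ≈ 741.40 torr.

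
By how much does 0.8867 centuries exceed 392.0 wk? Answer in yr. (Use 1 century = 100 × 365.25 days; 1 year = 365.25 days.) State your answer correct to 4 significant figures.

0.8867 century = 88.6700 yr and 392.0 wk = 7.51266 yr.
88.6700 − 7.51266 ≈ 81.16 yr.

81.16 yr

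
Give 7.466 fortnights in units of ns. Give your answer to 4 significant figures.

9.031e+15 nanoseconds

1 fortnight = 1.20960e+15 nanoseconds.
Thus 7.466 × 1.20960e+15 ≈ 9.031e+15 ns.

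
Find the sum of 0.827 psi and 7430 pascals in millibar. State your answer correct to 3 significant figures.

131 mbar

0.827 psi = 57.0196 mbar and 7430 Pa = 74.3000 mbar.
57.0196 + 74.3000 ≈ 131 mbar.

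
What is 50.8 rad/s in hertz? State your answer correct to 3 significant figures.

8.09 hertz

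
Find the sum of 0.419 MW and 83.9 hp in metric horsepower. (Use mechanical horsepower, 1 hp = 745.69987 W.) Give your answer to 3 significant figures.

0.419 MW = 569.681 PS and 83.9 hp = 85.0637 PS.
569.681 + 85.0637 ≈ 655 PS.

655 PS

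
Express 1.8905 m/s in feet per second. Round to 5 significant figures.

6.2024 feet per second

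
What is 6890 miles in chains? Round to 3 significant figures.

1 mile = 80.0000 chains.
Thus 6890 × 80.0000 ≈ 551000 chain.

551000 chain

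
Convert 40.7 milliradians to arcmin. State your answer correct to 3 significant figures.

1 milliradian = 3.43775 arcmin.
Then 40.7 × 3.43775 ≈ 140 arcmin.

140 arcminutes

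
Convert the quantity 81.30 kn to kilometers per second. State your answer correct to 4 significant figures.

0.04182 km/s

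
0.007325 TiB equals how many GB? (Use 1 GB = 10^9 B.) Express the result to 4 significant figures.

8.054 GB

1 tebibyte = 1099.51 GB.
Then 0.007325 × 1099.51 ≈ 8.054 GB.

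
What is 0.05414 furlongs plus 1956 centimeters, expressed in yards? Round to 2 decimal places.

33.30 yd

0.05414 furlong = 11.9108 yd and 1956 cm = 21.3911 yd.
11.9108 + 21.3911 ≈ 33.30 yd.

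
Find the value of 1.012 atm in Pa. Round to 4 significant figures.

102500 Pa

1 atmosphere = 101325 Pa.
Thus 1.012 × 101325 ≈ 102500 Pa.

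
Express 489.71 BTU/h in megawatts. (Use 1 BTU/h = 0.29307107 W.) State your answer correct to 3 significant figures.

0.000144 MW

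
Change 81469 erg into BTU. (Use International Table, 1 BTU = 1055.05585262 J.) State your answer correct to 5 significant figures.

7.7218 × 10^-6 BTU

1 erg = 9.47817 × 10^-11 British thermal units.
Thus 81469 × 9.47817 × 10^-11 ≈ 7.7218 × 10^-6 BTU.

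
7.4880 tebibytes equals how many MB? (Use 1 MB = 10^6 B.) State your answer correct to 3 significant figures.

1 tebibyte = 1.09951 × 10^6 MB.
Thus 7.4880 × 1.09951 × 10^6 ≈ 8.23 × 10^6 MB.

8.23 × 10^6 MB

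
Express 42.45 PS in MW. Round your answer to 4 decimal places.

1 PS = 0.000735499 MW.
Thus 42.45 × 0.000735499 ≈ 0.0312 MW.

0.0312 MW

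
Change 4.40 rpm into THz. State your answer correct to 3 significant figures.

1 rpm = 1.66667e-14 THz.
Then 4.40 × 1.66667e-14 ≈ 7.33e-14 THz.

7.33e-14 THz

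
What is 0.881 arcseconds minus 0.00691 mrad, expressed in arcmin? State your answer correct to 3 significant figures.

0.881 arcsec = 0.0146833 arcmin and 0.00691 mrad = 0.0237548 arcmin.
0.0146833 − 0.0237548 ≈ -0.00907 arcmin.

-0.00907 arcmin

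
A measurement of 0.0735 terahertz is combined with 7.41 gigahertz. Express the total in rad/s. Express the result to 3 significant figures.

0.0735 THz = 4.61814e+11 rad/s and 7.41 GHz = 4.65584e+10 rad/s.
4.61814e+11 + 4.65584e+10 ≈ 5.08e+11 rad/s.

5.08e+11 rad/s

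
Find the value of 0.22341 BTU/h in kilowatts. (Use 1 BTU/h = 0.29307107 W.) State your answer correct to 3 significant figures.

6.55 × 10^-5 kilowatts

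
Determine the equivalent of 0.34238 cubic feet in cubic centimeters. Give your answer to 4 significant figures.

1 cubic foot = 28316.8 cubic centimeters.
So 0.34238 × 28316.8 ≈ 9695 cm³.

9695 cm³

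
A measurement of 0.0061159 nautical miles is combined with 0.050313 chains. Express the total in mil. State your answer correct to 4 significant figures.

0.0061159 nmi = 445931 mil and 0.050313 chain = 39847.9 mil.
445931 + 39847.9 ≈ 485800 mil.

485800 mil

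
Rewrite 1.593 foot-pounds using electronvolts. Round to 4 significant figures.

1.348 × 10^19 eV

1 foot-pound = 8.46235 × 10^18 electronvolts.
Thus 1.593 × 8.46235 × 10^18 ≈ 1.348 × 10^19 eV.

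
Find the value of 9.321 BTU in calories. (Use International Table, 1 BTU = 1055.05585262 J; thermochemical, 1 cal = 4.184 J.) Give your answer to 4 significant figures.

2350 cal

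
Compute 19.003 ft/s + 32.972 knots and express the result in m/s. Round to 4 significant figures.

22.75 m/s

19.003 ft/s = 5.79211 m/s and 32.972 kn = 16.9623 m/s.
5.79211 + 16.9623 ≈ 22.75 m/s.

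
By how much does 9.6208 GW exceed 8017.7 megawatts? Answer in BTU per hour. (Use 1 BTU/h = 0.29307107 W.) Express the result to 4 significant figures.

5.470 × 10^9 BTU per hour

9.6208 GW = 3.28275 × 10^10 BTU/h and 8017.7 MW = 2.73575 × 10^10 BTU/h.
3.28275 × 10^10 − 2.73575 × 10^10 ≈ 5.470 × 10^9 BTU/h.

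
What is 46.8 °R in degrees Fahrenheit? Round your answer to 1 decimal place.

°R = °F + 459.67.
Applying the formula gives -412.9 °F.

-412.9 °F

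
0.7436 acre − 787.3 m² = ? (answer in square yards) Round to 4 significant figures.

2657 square yards

0.7436 acre = 3599.02 yd² and 787.3 m² = 941.603 yd².
3599.02 − 941.603 ≈ 2657 yd².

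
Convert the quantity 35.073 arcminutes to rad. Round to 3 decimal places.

0.010 rad

1 arcmin = 0.000290888 radians.
Thus 35.073 × 0.000290888 ≈ 0.010 rad.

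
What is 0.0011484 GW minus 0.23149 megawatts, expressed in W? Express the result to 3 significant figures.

0.0011484 GW = 1.14840 × 10^6 W and 0.23149 MW = 231490 W.
1.14840 × 10^6 − 231490 ≈ 917000 W.

917000 watts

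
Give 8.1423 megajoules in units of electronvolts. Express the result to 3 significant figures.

1 MJ = 6.24151e+24 electronvolts.
8.1423 × 6.24151e+24 ≈ 5.08e+25 eV.

5.08e+25 eV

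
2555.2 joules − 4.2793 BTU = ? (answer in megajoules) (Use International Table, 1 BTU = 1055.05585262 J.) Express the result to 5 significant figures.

2555.2 J = 0.00255520 MJ and 4.2793 BTU = 0.00451490 MJ.
0.00255520 − 0.00451490 ≈ -0.0019597 MJ.

-0.0019597 MJ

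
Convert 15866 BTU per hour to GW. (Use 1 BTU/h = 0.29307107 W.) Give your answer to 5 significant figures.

1 BTU per hour = 2.93071e-10 gigawatts.
Thus 15866 × 2.93071e-10 ≈ 4.6499e-6 GW.

4.6499e-6 gigawatts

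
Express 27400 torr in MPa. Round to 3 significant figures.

3.65 MPa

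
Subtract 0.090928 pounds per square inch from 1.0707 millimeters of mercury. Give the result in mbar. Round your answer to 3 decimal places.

-4.842 mbar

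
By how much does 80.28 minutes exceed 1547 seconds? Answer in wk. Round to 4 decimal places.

80.28 min = 0.00796429 wk and 1547 s = 0.00255787 wk.
0.00796429 − 0.00255787 ≈ 0.0054 wk.

0.0054 wk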